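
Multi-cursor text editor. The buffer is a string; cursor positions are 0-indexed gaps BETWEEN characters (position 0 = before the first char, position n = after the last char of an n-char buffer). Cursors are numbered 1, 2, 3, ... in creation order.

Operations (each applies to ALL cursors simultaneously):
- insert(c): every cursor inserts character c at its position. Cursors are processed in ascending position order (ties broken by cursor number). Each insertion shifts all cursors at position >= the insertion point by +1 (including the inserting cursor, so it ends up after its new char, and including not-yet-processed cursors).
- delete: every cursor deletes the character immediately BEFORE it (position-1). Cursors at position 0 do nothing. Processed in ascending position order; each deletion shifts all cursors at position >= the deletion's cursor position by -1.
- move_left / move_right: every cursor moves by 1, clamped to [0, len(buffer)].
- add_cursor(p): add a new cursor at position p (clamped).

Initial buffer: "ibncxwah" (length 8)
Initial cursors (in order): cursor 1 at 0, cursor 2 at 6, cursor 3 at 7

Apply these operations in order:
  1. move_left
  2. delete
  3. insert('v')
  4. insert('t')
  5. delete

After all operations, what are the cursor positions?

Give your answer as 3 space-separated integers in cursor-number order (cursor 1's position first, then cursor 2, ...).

After op 1 (move_left): buffer="ibncxwah" (len 8), cursors c1@0 c2@5 c3@6, authorship ........
After op 2 (delete): buffer="ibncah" (len 6), cursors c1@0 c2@4 c3@4, authorship ......
After op 3 (insert('v')): buffer="vibncvvah" (len 9), cursors c1@1 c2@7 c3@7, authorship 1....23..
After op 4 (insert('t')): buffer="vtibncvvttah" (len 12), cursors c1@2 c2@10 c3@10, authorship 11....2323..
After op 5 (delete): buffer="vibncvvah" (len 9), cursors c1@1 c2@7 c3@7, authorship 1....23..

Answer: 1 7 7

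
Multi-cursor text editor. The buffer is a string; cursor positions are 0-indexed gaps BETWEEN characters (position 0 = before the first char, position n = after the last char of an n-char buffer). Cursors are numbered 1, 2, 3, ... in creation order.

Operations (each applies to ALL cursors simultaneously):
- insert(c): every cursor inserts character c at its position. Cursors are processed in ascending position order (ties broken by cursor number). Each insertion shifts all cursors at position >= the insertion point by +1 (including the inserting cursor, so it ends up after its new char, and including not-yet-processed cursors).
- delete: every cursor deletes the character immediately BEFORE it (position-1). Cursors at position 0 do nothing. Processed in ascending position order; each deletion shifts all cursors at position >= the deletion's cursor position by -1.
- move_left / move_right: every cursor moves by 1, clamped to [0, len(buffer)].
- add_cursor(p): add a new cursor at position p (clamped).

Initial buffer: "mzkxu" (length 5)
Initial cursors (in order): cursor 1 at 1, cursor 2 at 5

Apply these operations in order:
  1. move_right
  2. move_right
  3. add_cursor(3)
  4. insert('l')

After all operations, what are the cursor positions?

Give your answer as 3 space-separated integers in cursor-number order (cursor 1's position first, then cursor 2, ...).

After op 1 (move_right): buffer="mzkxu" (len 5), cursors c1@2 c2@5, authorship .....
After op 2 (move_right): buffer="mzkxu" (len 5), cursors c1@3 c2@5, authorship .....
After op 3 (add_cursor(3)): buffer="mzkxu" (len 5), cursors c1@3 c3@3 c2@5, authorship .....
After op 4 (insert('l')): buffer="mzkllxul" (len 8), cursors c1@5 c3@5 c2@8, authorship ...13..2

Answer: 5 8 5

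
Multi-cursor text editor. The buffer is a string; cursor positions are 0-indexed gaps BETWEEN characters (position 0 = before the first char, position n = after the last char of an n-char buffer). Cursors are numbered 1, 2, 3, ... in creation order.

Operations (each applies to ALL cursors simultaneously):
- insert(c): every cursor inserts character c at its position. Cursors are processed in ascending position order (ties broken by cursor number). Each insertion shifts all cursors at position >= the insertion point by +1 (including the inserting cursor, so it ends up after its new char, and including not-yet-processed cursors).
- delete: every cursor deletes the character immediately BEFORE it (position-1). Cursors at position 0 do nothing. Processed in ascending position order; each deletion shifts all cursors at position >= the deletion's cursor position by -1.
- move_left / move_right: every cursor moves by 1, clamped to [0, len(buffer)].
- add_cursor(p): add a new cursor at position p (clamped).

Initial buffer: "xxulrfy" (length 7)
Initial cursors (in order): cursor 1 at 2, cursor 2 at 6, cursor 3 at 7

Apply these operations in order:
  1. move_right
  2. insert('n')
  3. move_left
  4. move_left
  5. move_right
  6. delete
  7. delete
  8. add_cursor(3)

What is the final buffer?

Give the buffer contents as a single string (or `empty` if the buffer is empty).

Answer: xnln

Derivation:
After op 1 (move_right): buffer="xxulrfy" (len 7), cursors c1@3 c2@7 c3@7, authorship .......
After op 2 (insert('n')): buffer="xxunlrfynn" (len 10), cursors c1@4 c2@10 c3@10, authorship ...1....23
After op 3 (move_left): buffer="xxunlrfynn" (len 10), cursors c1@3 c2@9 c3@9, authorship ...1....23
After op 4 (move_left): buffer="xxunlrfynn" (len 10), cursors c1@2 c2@8 c3@8, authorship ...1....23
After op 5 (move_right): buffer="xxunlrfynn" (len 10), cursors c1@3 c2@9 c3@9, authorship ...1....23
After op 6 (delete): buffer="xxnlrfn" (len 7), cursors c1@2 c2@6 c3@6, authorship ..1...3
After op 7 (delete): buffer="xnln" (len 4), cursors c1@1 c2@3 c3@3, authorship .1.3
After op 8 (add_cursor(3)): buffer="xnln" (len 4), cursors c1@1 c2@3 c3@3 c4@3, authorship .1.3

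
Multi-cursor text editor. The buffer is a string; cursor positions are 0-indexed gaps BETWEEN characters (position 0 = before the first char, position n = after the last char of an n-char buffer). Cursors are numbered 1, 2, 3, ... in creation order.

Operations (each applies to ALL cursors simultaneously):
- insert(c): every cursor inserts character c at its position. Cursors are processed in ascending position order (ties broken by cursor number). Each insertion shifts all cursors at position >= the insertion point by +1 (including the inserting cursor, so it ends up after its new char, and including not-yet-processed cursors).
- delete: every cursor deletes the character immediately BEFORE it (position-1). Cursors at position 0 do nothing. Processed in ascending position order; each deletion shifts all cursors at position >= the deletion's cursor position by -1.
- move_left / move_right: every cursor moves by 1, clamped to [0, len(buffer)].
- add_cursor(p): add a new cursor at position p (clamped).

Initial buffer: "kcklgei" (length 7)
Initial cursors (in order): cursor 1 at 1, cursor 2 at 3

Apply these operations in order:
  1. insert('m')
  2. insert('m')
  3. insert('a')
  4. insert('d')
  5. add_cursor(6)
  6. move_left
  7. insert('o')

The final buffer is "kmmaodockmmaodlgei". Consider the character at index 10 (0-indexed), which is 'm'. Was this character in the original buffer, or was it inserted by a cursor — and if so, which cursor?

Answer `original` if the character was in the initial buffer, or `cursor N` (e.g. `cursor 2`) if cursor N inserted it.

Answer: cursor 2

Derivation:
After op 1 (insert('m')): buffer="kmckmlgei" (len 9), cursors c1@2 c2@5, authorship .1..2....
After op 2 (insert('m')): buffer="kmmckmmlgei" (len 11), cursors c1@3 c2@7, authorship .11..22....
After op 3 (insert('a')): buffer="kmmackmmalgei" (len 13), cursors c1@4 c2@9, authorship .111..222....
After op 4 (insert('d')): buffer="kmmadckmmadlgei" (len 15), cursors c1@5 c2@11, authorship .1111..2222....
After op 5 (add_cursor(6)): buffer="kmmadckmmadlgei" (len 15), cursors c1@5 c3@6 c2@11, authorship .1111..2222....
After op 6 (move_left): buffer="kmmadckmmadlgei" (len 15), cursors c1@4 c3@5 c2@10, authorship .1111..2222....
After op 7 (insert('o')): buffer="kmmaodockmmaodlgei" (len 18), cursors c1@5 c3@7 c2@13, authorship .111113..22222....
Authorship (.=original, N=cursor N): . 1 1 1 1 1 3 . . 2 2 2 2 2 . . . .
Index 10: author = 2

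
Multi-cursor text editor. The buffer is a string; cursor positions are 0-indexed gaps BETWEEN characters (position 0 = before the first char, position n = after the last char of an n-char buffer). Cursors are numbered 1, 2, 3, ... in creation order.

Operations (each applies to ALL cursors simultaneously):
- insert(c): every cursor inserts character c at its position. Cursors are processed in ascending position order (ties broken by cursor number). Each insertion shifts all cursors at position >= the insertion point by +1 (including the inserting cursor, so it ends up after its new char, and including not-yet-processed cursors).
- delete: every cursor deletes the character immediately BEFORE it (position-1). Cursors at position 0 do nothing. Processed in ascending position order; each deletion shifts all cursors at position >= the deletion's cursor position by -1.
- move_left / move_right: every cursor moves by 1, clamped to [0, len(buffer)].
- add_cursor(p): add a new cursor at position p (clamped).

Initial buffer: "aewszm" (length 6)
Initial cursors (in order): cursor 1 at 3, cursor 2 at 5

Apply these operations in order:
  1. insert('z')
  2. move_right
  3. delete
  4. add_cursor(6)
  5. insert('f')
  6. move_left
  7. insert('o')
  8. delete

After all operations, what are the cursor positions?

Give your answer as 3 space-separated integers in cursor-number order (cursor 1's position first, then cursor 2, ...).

Answer: 4 8 8

Derivation:
After op 1 (insert('z')): buffer="aewzszzm" (len 8), cursors c1@4 c2@7, authorship ...1..2.
After op 2 (move_right): buffer="aewzszzm" (len 8), cursors c1@5 c2@8, authorship ...1..2.
After op 3 (delete): buffer="aewzzz" (len 6), cursors c1@4 c2@6, authorship ...1.2
After op 4 (add_cursor(6)): buffer="aewzzz" (len 6), cursors c1@4 c2@6 c3@6, authorship ...1.2
After op 5 (insert('f')): buffer="aewzfzzff" (len 9), cursors c1@5 c2@9 c3@9, authorship ...11.223
After op 6 (move_left): buffer="aewzfzzff" (len 9), cursors c1@4 c2@8 c3@8, authorship ...11.223
After op 7 (insert('o')): buffer="aewzofzzfoof" (len 12), cursors c1@5 c2@11 c3@11, authorship ...111.22233
After op 8 (delete): buffer="aewzfzzff" (len 9), cursors c1@4 c2@8 c3@8, authorship ...11.223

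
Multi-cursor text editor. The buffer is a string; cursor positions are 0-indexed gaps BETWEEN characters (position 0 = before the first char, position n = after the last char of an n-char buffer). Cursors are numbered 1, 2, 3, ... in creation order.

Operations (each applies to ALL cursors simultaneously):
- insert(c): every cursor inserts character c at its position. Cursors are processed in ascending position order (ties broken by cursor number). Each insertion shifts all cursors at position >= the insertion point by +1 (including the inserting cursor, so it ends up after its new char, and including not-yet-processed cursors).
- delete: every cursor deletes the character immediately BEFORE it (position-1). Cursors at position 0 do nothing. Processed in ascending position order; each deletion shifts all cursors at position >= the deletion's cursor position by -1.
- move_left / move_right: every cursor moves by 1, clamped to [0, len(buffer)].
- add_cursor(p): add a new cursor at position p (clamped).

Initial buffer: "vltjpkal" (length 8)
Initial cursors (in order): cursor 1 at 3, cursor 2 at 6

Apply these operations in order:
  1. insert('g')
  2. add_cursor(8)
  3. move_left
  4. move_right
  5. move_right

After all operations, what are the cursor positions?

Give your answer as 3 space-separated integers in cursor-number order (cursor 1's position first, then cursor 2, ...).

Answer: 5 9 9

Derivation:
After op 1 (insert('g')): buffer="vltgjpkgal" (len 10), cursors c1@4 c2@8, authorship ...1...2..
After op 2 (add_cursor(8)): buffer="vltgjpkgal" (len 10), cursors c1@4 c2@8 c3@8, authorship ...1...2..
After op 3 (move_left): buffer="vltgjpkgal" (len 10), cursors c1@3 c2@7 c3@7, authorship ...1...2..
After op 4 (move_right): buffer="vltgjpkgal" (len 10), cursors c1@4 c2@8 c3@8, authorship ...1...2..
After op 5 (move_right): buffer="vltgjpkgal" (len 10), cursors c1@5 c2@9 c3@9, authorship ...1...2..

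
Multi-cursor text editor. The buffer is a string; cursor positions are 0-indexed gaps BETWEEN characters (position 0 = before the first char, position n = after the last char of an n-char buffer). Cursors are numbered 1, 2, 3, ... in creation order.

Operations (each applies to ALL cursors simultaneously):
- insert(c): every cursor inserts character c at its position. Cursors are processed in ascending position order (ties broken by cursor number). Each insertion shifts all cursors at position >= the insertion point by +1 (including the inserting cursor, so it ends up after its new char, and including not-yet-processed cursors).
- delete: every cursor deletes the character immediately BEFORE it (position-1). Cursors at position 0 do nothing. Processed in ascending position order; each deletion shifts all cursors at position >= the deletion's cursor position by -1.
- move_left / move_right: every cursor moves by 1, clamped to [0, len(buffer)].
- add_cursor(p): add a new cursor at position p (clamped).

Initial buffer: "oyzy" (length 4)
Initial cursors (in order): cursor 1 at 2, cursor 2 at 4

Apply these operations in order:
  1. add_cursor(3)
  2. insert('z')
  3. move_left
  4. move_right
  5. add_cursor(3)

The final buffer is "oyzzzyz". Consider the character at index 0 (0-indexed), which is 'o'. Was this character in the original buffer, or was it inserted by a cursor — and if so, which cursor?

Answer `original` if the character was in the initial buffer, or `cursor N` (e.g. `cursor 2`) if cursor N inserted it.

After op 1 (add_cursor(3)): buffer="oyzy" (len 4), cursors c1@2 c3@3 c2@4, authorship ....
After op 2 (insert('z')): buffer="oyzzzyz" (len 7), cursors c1@3 c3@5 c2@7, authorship ..1.3.2
After op 3 (move_left): buffer="oyzzzyz" (len 7), cursors c1@2 c3@4 c2@6, authorship ..1.3.2
After op 4 (move_right): buffer="oyzzzyz" (len 7), cursors c1@3 c3@5 c2@7, authorship ..1.3.2
After op 5 (add_cursor(3)): buffer="oyzzzyz" (len 7), cursors c1@3 c4@3 c3@5 c2@7, authorship ..1.3.2
Authorship (.=original, N=cursor N): . . 1 . 3 . 2
Index 0: author = original

Answer: original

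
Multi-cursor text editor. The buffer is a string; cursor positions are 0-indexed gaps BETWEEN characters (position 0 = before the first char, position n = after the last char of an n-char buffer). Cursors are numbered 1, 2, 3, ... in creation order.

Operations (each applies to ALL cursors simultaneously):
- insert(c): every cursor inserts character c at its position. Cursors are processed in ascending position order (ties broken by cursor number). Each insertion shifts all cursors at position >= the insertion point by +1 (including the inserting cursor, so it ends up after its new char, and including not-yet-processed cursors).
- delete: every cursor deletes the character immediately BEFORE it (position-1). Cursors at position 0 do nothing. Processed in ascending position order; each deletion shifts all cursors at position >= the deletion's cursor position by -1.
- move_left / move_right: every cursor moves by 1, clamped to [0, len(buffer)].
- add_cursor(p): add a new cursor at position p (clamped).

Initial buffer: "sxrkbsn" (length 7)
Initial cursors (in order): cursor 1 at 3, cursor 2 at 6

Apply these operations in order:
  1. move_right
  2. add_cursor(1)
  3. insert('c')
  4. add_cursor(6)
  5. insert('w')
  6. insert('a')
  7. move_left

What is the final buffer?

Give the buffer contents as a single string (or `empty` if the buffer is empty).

After op 1 (move_right): buffer="sxrkbsn" (len 7), cursors c1@4 c2@7, authorship .......
After op 2 (add_cursor(1)): buffer="sxrkbsn" (len 7), cursors c3@1 c1@4 c2@7, authorship .......
After op 3 (insert('c')): buffer="scxrkcbsnc" (len 10), cursors c3@2 c1@6 c2@10, authorship .3...1...2
After op 4 (add_cursor(6)): buffer="scxrkcbsnc" (len 10), cursors c3@2 c1@6 c4@6 c2@10, authorship .3...1...2
After op 5 (insert('w')): buffer="scwxrkcwwbsncw" (len 14), cursors c3@3 c1@9 c4@9 c2@14, authorship .33...114...22
After op 6 (insert('a')): buffer="scwaxrkcwwaabsncwa" (len 18), cursors c3@4 c1@12 c4@12 c2@18, authorship .333...11414...222
After op 7 (move_left): buffer="scwaxrkcwwaabsncwa" (len 18), cursors c3@3 c1@11 c4@11 c2@17, authorship .333...11414...222

Answer: scwaxrkcwwaabsncwa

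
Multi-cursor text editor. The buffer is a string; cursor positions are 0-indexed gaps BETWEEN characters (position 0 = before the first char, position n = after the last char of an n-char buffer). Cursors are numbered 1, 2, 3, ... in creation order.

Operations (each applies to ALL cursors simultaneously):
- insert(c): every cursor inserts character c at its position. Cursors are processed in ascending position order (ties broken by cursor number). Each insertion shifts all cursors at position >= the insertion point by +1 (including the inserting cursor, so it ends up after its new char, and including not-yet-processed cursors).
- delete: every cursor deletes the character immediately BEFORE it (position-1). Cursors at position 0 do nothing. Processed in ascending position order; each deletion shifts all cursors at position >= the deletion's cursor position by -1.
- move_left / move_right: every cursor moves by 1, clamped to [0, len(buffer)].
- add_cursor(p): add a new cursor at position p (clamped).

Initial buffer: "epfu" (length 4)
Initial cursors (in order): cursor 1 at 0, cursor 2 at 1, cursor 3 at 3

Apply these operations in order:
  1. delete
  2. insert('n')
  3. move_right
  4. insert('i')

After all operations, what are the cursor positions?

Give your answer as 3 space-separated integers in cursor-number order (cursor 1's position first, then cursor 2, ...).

After op 1 (delete): buffer="pu" (len 2), cursors c1@0 c2@0 c3@1, authorship ..
After op 2 (insert('n')): buffer="nnpnu" (len 5), cursors c1@2 c2@2 c3@4, authorship 12.3.
After op 3 (move_right): buffer="nnpnu" (len 5), cursors c1@3 c2@3 c3@5, authorship 12.3.
After op 4 (insert('i')): buffer="nnpiinui" (len 8), cursors c1@5 c2@5 c3@8, authorship 12.123.3

Answer: 5 5 8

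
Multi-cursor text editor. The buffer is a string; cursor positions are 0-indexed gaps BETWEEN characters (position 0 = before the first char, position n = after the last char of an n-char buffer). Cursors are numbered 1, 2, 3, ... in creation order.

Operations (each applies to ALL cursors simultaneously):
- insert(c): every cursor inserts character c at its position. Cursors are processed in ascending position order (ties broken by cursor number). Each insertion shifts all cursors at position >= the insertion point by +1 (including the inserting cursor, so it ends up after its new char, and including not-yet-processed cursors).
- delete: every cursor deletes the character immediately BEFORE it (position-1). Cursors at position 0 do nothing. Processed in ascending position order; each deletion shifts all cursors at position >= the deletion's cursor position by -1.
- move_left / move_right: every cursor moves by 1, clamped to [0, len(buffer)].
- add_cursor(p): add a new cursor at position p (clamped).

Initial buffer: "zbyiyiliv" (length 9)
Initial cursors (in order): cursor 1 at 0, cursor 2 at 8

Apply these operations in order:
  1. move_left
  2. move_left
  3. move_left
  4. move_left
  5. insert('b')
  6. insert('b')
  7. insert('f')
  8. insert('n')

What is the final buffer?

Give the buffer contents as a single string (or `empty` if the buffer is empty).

Answer: bbfnzbyibbfnyiliv

Derivation:
After op 1 (move_left): buffer="zbyiyiliv" (len 9), cursors c1@0 c2@7, authorship .........
After op 2 (move_left): buffer="zbyiyiliv" (len 9), cursors c1@0 c2@6, authorship .........
After op 3 (move_left): buffer="zbyiyiliv" (len 9), cursors c1@0 c2@5, authorship .........
After op 4 (move_left): buffer="zbyiyiliv" (len 9), cursors c1@0 c2@4, authorship .........
After op 5 (insert('b')): buffer="bzbyibyiliv" (len 11), cursors c1@1 c2@6, authorship 1....2.....
After op 6 (insert('b')): buffer="bbzbyibbyiliv" (len 13), cursors c1@2 c2@8, authorship 11....22.....
After op 7 (insert('f')): buffer="bbfzbyibbfyiliv" (len 15), cursors c1@3 c2@10, authorship 111....222.....
After op 8 (insert('n')): buffer="bbfnzbyibbfnyiliv" (len 17), cursors c1@4 c2@12, authorship 1111....2222.....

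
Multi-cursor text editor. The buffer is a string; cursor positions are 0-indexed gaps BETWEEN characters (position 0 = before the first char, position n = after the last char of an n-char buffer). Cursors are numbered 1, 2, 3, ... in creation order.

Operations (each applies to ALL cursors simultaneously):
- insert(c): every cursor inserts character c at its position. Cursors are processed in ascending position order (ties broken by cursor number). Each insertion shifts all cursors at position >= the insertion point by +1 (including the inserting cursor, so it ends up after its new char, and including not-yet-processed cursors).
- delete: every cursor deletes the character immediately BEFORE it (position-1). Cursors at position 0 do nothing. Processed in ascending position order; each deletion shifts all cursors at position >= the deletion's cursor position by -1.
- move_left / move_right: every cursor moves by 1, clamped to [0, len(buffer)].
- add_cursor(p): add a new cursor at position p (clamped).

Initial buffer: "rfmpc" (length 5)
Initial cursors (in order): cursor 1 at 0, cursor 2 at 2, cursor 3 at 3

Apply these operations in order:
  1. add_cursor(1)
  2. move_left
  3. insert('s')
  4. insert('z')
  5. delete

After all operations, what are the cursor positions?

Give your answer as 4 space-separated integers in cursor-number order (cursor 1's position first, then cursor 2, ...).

After op 1 (add_cursor(1)): buffer="rfmpc" (len 5), cursors c1@0 c4@1 c2@2 c3@3, authorship .....
After op 2 (move_left): buffer="rfmpc" (len 5), cursors c1@0 c4@0 c2@1 c3@2, authorship .....
After op 3 (insert('s')): buffer="ssrsfsmpc" (len 9), cursors c1@2 c4@2 c2@4 c3@6, authorship 14.2.3...
After op 4 (insert('z')): buffer="sszzrszfszmpc" (len 13), cursors c1@4 c4@4 c2@7 c3@10, authorship 1414.22.33...
After op 5 (delete): buffer="ssrsfsmpc" (len 9), cursors c1@2 c4@2 c2@4 c3@6, authorship 14.2.3...

Answer: 2 4 6 2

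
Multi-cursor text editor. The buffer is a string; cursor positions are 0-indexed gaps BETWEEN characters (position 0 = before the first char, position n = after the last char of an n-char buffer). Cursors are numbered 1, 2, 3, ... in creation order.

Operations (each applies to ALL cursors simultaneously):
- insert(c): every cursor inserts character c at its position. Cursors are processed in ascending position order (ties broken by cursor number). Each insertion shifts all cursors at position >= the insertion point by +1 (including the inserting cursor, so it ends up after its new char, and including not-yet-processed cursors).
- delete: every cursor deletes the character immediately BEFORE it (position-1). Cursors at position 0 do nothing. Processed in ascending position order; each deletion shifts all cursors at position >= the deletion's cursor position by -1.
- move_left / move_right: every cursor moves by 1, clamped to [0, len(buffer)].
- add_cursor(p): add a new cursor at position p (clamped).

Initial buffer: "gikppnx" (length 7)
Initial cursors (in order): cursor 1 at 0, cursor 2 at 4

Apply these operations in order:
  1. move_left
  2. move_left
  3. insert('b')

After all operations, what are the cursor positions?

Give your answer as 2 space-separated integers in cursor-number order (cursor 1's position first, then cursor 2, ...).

After op 1 (move_left): buffer="gikppnx" (len 7), cursors c1@0 c2@3, authorship .......
After op 2 (move_left): buffer="gikppnx" (len 7), cursors c1@0 c2@2, authorship .......
After op 3 (insert('b')): buffer="bgibkppnx" (len 9), cursors c1@1 c2@4, authorship 1..2.....

Answer: 1 4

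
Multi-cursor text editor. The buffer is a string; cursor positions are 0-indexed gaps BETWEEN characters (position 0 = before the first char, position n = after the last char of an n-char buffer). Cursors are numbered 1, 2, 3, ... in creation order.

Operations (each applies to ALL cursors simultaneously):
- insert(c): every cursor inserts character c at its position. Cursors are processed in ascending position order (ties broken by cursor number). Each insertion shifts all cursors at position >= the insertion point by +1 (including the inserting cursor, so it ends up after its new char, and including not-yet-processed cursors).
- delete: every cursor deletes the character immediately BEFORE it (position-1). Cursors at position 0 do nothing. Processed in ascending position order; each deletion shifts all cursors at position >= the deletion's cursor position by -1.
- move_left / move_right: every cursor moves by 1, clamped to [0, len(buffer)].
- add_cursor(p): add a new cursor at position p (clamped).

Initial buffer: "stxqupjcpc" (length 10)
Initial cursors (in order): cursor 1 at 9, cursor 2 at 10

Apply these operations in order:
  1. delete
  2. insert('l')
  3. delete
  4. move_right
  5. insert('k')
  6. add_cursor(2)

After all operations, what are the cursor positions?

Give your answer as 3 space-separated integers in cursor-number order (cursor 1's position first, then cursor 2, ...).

After op 1 (delete): buffer="stxqupjc" (len 8), cursors c1@8 c2@8, authorship ........
After op 2 (insert('l')): buffer="stxqupjcll" (len 10), cursors c1@10 c2@10, authorship ........12
After op 3 (delete): buffer="stxqupjc" (len 8), cursors c1@8 c2@8, authorship ........
After op 4 (move_right): buffer="stxqupjc" (len 8), cursors c1@8 c2@8, authorship ........
After op 5 (insert('k')): buffer="stxqupjckk" (len 10), cursors c1@10 c2@10, authorship ........12
After op 6 (add_cursor(2)): buffer="stxqupjckk" (len 10), cursors c3@2 c1@10 c2@10, authorship ........12

Answer: 10 10 2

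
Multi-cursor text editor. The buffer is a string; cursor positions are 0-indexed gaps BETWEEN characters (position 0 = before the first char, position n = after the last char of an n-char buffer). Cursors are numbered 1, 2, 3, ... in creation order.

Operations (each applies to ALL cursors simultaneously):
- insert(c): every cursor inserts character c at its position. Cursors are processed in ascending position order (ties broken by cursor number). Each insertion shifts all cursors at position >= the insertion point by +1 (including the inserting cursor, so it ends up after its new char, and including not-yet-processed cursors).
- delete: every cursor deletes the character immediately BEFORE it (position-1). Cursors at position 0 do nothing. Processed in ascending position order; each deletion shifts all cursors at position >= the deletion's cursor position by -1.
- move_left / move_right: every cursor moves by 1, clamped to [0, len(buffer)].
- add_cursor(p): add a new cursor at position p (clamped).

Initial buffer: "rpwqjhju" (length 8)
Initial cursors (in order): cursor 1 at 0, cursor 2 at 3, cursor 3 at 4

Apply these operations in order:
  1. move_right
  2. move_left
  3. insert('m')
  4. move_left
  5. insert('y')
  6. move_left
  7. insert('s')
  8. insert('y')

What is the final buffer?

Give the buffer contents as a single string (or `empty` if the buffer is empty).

After op 1 (move_right): buffer="rpwqjhju" (len 8), cursors c1@1 c2@4 c3@5, authorship ........
After op 2 (move_left): buffer="rpwqjhju" (len 8), cursors c1@0 c2@3 c3@4, authorship ........
After op 3 (insert('m')): buffer="mrpwmqmjhju" (len 11), cursors c1@1 c2@5 c3@7, authorship 1...2.3....
After op 4 (move_left): buffer="mrpwmqmjhju" (len 11), cursors c1@0 c2@4 c3@6, authorship 1...2.3....
After op 5 (insert('y')): buffer="ymrpwymqymjhju" (len 14), cursors c1@1 c2@6 c3@9, authorship 11...22.33....
After op 6 (move_left): buffer="ymrpwymqymjhju" (len 14), cursors c1@0 c2@5 c3@8, authorship 11...22.33....
After op 7 (insert('s')): buffer="symrpwsymqsymjhju" (len 17), cursors c1@1 c2@7 c3@11, authorship 111...222.333....
After op 8 (insert('y')): buffer="syymrpwsyymqsyymjhju" (len 20), cursors c1@2 c2@9 c3@14, authorship 1111...2222.3333....

Answer: syymrpwsyymqsyymjhju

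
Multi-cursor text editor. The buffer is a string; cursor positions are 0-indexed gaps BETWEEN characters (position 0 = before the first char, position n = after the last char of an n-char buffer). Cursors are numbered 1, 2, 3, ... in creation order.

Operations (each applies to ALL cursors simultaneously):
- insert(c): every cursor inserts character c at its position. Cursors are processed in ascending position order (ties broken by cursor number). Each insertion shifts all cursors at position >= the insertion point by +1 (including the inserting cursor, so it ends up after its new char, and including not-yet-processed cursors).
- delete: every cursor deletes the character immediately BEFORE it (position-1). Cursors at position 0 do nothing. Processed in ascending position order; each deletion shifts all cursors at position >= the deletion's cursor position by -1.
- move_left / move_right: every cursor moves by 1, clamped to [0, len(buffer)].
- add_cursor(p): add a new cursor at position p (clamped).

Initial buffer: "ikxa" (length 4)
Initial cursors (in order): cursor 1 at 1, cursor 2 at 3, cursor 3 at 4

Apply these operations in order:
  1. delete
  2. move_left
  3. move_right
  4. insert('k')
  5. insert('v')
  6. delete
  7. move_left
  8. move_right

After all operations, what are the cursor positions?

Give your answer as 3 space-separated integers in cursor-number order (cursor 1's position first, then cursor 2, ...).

After op 1 (delete): buffer="k" (len 1), cursors c1@0 c2@1 c3@1, authorship .
After op 2 (move_left): buffer="k" (len 1), cursors c1@0 c2@0 c3@0, authorship .
After op 3 (move_right): buffer="k" (len 1), cursors c1@1 c2@1 c3@1, authorship .
After op 4 (insert('k')): buffer="kkkk" (len 4), cursors c1@4 c2@4 c3@4, authorship .123
After op 5 (insert('v')): buffer="kkkkvvv" (len 7), cursors c1@7 c2@7 c3@7, authorship .123123
After op 6 (delete): buffer="kkkk" (len 4), cursors c1@4 c2@4 c3@4, authorship .123
After op 7 (move_left): buffer="kkkk" (len 4), cursors c1@3 c2@3 c3@3, authorship .123
After op 8 (move_right): buffer="kkkk" (len 4), cursors c1@4 c2@4 c3@4, authorship .123

Answer: 4 4 4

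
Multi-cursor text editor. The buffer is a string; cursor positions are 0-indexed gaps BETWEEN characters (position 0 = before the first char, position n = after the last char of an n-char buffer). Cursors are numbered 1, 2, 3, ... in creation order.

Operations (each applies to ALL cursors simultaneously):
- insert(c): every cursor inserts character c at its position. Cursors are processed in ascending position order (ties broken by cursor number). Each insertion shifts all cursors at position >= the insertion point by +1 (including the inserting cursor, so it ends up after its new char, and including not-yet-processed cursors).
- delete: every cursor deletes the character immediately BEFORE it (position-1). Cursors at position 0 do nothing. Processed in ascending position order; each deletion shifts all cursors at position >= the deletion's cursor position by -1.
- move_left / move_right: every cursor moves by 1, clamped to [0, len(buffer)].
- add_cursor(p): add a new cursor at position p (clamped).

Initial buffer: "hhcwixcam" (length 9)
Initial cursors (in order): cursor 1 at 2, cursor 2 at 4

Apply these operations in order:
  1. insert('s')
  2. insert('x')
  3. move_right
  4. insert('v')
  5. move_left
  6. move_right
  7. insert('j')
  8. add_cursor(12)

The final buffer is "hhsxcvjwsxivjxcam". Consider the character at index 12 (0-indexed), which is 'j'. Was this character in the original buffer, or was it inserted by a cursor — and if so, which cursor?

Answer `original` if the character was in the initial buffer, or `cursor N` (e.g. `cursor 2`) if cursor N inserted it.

After op 1 (insert('s')): buffer="hhscwsixcam" (len 11), cursors c1@3 c2@6, authorship ..1..2.....
After op 2 (insert('x')): buffer="hhsxcwsxixcam" (len 13), cursors c1@4 c2@8, authorship ..11..22.....
After op 3 (move_right): buffer="hhsxcwsxixcam" (len 13), cursors c1@5 c2@9, authorship ..11..22.....
After op 4 (insert('v')): buffer="hhsxcvwsxivxcam" (len 15), cursors c1@6 c2@11, authorship ..11.1.22.2....
After op 5 (move_left): buffer="hhsxcvwsxivxcam" (len 15), cursors c1@5 c2@10, authorship ..11.1.22.2....
After op 6 (move_right): buffer="hhsxcvwsxivxcam" (len 15), cursors c1@6 c2@11, authorship ..11.1.22.2....
After op 7 (insert('j')): buffer="hhsxcvjwsxivjxcam" (len 17), cursors c1@7 c2@13, authorship ..11.11.22.22....
After op 8 (add_cursor(12)): buffer="hhsxcvjwsxivjxcam" (len 17), cursors c1@7 c3@12 c2@13, authorship ..11.11.22.22....
Authorship (.=original, N=cursor N): . . 1 1 . 1 1 . 2 2 . 2 2 . . . .
Index 12: author = 2

Answer: cursor 2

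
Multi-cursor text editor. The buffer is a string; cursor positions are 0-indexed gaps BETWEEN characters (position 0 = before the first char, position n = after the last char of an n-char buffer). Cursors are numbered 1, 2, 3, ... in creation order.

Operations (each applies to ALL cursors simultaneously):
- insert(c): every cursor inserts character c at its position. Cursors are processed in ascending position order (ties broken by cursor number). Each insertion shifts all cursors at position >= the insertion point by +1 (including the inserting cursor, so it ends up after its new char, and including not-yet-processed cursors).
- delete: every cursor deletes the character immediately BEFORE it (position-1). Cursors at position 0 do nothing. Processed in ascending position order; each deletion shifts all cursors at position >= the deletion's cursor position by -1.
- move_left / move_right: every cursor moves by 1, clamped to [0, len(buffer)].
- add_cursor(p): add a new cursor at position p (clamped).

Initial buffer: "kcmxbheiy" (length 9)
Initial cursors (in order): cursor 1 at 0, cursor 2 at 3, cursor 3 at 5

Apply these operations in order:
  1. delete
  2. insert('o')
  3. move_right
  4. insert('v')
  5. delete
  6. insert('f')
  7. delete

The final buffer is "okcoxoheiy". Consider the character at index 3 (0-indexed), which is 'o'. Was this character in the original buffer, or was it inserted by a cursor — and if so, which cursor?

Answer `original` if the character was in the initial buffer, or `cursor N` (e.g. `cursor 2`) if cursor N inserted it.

Answer: cursor 2

Derivation:
After op 1 (delete): buffer="kcxheiy" (len 7), cursors c1@0 c2@2 c3@3, authorship .......
After op 2 (insert('o')): buffer="okcoxoheiy" (len 10), cursors c1@1 c2@4 c3@6, authorship 1..2.3....
After op 3 (move_right): buffer="okcoxoheiy" (len 10), cursors c1@2 c2@5 c3@7, authorship 1..2.3....
After op 4 (insert('v')): buffer="okvcoxvohveiy" (len 13), cursors c1@3 c2@7 c3@10, authorship 1.1.2.23.3...
After op 5 (delete): buffer="okcoxoheiy" (len 10), cursors c1@2 c2@5 c3@7, authorship 1..2.3....
After op 6 (insert('f')): buffer="okfcoxfohfeiy" (len 13), cursors c1@3 c2@7 c3@10, authorship 1.1.2.23.3...
After op 7 (delete): buffer="okcoxoheiy" (len 10), cursors c1@2 c2@5 c3@7, authorship 1..2.3....
Authorship (.=original, N=cursor N): 1 . . 2 . 3 . . . .
Index 3: author = 2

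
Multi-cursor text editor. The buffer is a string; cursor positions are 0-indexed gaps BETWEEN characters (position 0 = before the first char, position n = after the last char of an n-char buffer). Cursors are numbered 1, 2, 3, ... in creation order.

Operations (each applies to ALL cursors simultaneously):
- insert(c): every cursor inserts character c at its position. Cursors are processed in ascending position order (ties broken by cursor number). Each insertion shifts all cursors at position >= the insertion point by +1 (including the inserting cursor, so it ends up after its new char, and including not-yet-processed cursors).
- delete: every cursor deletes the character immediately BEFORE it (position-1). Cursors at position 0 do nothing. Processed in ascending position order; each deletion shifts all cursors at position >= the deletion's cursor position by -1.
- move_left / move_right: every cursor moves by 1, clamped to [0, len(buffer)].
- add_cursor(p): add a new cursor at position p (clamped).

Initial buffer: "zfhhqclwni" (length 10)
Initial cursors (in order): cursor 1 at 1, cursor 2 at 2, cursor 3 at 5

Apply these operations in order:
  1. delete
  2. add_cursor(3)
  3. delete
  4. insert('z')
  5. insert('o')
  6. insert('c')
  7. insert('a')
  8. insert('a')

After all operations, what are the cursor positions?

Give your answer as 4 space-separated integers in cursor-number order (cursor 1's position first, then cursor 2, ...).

After op 1 (delete): buffer="hhclwni" (len 7), cursors c1@0 c2@0 c3@2, authorship .......
After op 2 (add_cursor(3)): buffer="hhclwni" (len 7), cursors c1@0 c2@0 c3@2 c4@3, authorship .......
After op 3 (delete): buffer="hlwni" (len 5), cursors c1@0 c2@0 c3@1 c4@1, authorship .....
After op 4 (insert('z')): buffer="zzhzzlwni" (len 9), cursors c1@2 c2@2 c3@5 c4@5, authorship 12.34....
After op 5 (insert('o')): buffer="zzoohzzoolwni" (len 13), cursors c1@4 c2@4 c3@9 c4@9, authorship 1212.3434....
After op 6 (insert('c')): buffer="zzoocchzzoocclwni" (len 17), cursors c1@6 c2@6 c3@13 c4@13, authorship 121212.343434....
After op 7 (insert('a')): buffer="zzooccaahzzooccaalwni" (len 21), cursors c1@8 c2@8 c3@17 c4@17, authorship 12121212.34343434....
After op 8 (insert('a')): buffer="zzooccaaaahzzooccaaaalwni" (len 25), cursors c1@10 c2@10 c3@21 c4@21, authorship 1212121212.3434343434....

Answer: 10 10 21 21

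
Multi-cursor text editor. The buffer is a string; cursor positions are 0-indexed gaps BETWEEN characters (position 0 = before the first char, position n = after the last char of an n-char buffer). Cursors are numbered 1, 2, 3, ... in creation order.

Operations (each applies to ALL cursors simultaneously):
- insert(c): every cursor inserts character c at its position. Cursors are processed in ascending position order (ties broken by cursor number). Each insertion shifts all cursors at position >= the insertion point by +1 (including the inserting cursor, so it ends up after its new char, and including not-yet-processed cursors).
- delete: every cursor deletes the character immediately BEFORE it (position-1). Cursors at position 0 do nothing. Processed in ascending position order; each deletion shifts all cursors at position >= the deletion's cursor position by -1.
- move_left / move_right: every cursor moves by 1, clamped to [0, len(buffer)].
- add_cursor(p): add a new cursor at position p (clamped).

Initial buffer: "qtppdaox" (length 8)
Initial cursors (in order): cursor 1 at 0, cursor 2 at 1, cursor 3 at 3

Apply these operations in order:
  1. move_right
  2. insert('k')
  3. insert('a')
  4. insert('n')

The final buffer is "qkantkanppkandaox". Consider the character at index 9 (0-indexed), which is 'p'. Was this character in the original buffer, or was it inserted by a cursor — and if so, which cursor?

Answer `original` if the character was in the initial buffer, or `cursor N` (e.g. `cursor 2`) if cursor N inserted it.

Answer: original

Derivation:
After op 1 (move_right): buffer="qtppdaox" (len 8), cursors c1@1 c2@2 c3@4, authorship ........
After op 2 (insert('k')): buffer="qktkppkdaox" (len 11), cursors c1@2 c2@4 c3@7, authorship .1.2..3....
After op 3 (insert('a')): buffer="qkatkappkadaox" (len 14), cursors c1@3 c2@6 c3@10, authorship .11.22..33....
After op 4 (insert('n')): buffer="qkantkanppkandaox" (len 17), cursors c1@4 c2@8 c3@13, authorship .111.222..333....
Authorship (.=original, N=cursor N): . 1 1 1 . 2 2 2 . . 3 3 3 . . . .
Index 9: author = original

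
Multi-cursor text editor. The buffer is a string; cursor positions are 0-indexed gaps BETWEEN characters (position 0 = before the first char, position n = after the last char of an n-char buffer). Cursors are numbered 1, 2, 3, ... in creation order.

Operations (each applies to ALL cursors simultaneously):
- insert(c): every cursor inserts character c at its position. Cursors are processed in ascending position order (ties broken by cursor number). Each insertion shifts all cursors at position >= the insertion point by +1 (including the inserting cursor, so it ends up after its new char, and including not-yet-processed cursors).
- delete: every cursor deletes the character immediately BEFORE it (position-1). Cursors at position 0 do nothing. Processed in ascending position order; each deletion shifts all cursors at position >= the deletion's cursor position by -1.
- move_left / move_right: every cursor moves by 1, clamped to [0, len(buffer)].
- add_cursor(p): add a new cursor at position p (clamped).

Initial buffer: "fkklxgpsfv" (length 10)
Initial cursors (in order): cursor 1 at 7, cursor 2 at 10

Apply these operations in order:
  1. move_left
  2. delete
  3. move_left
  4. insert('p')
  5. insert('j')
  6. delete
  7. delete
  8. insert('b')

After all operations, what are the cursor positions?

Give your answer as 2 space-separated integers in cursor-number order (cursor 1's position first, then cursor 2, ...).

Answer: 5 8

Derivation:
After op 1 (move_left): buffer="fkklxgpsfv" (len 10), cursors c1@6 c2@9, authorship ..........
After op 2 (delete): buffer="fkklxpsv" (len 8), cursors c1@5 c2@7, authorship ........
After op 3 (move_left): buffer="fkklxpsv" (len 8), cursors c1@4 c2@6, authorship ........
After op 4 (insert('p')): buffer="fkklpxppsv" (len 10), cursors c1@5 c2@8, authorship ....1..2..
After op 5 (insert('j')): buffer="fkklpjxppjsv" (len 12), cursors c1@6 c2@10, authorship ....11..22..
After op 6 (delete): buffer="fkklpxppsv" (len 10), cursors c1@5 c2@8, authorship ....1..2..
After op 7 (delete): buffer="fkklxpsv" (len 8), cursors c1@4 c2@6, authorship ........
After op 8 (insert('b')): buffer="fkklbxpbsv" (len 10), cursors c1@5 c2@8, authorship ....1..2..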